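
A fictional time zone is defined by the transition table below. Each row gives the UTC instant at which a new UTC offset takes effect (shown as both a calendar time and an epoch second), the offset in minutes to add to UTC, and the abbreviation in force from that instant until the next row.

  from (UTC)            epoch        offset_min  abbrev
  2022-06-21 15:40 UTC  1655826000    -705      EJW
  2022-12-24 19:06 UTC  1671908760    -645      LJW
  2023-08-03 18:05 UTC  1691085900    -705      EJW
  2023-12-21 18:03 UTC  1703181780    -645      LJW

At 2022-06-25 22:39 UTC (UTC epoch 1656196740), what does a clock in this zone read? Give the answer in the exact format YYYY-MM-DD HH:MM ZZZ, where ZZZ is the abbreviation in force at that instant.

Query: 2022-06-25 22:39 UTC
Rule 1/4 (EJW, -11:45): 2022-06-21 15:40 UTC ≤ query < 2022-12-24 19:06 UTC
22·60 + 39 - 705 = 654 min
654 = 0·1440 + 654; 654 = 10·60 + 54 → 10:54, same day
→ 2022-06-25 10:54 EJW

2022-06-25 10:54 EJW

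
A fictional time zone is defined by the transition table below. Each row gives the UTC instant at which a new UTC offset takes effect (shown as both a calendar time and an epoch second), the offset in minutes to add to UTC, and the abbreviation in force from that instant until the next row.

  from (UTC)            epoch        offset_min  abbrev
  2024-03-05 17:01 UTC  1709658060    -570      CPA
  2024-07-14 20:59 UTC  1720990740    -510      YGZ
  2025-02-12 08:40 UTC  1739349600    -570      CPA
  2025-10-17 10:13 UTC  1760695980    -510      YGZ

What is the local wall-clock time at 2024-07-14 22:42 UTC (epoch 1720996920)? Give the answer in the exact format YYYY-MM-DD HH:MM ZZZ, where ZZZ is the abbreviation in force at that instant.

Query: 2024-07-14 22:42 UTC
Rule 2/4 (YGZ, -08:30): 2024-07-14 20:59 UTC ≤ query < 2025-02-12 08:40 UTC
22·60 + 42 - 510 = 852 min
852 = 0·1440 + 852; 852 = 14·60 + 12 → 14:12, same day
→ 2024-07-14 14:12 YGZ

2024-07-14 14:12 YGZ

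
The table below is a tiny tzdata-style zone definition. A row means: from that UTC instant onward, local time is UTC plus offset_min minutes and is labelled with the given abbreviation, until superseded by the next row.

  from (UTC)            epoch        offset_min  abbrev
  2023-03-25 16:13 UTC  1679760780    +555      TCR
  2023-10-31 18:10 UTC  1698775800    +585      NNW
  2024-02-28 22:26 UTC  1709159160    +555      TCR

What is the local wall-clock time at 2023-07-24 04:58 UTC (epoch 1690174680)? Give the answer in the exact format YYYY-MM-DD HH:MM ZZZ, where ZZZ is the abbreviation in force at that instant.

Query: 2023-07-24 04:58 UTC
Rule 1/3 (TCR, +09:15): 2023-03-25 16:13 UTC ≤ query < 2023-10-31 18:10 UTC
4·60 + 58 + 555 = 853 min
853 = 0·1440 + 853; 853 = 14·60 + 13 → 14:13, same day
→ 2023-07-24 14:13 TCR

2023-07-24 14:13 TCR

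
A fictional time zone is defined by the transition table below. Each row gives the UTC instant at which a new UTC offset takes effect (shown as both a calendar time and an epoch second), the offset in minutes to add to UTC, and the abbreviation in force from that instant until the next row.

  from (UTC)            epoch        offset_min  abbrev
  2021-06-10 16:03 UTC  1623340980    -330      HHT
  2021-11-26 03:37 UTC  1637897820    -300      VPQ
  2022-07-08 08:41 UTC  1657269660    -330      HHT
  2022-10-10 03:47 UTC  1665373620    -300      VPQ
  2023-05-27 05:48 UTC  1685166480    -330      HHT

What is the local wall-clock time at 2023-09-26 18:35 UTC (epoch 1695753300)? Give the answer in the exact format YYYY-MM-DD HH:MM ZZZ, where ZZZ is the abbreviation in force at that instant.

Query: 2023-09-26 18:35 UTC
Rule 5/5 (HHT, -05:30): 2023-05-27 05:48 UTC ≤ query < +∞
18·60 + 35 - 330 = 785 min
785 = 0·1440 + 785; 785 = 13·60 + 5 → 13:05, same day
→ 2023-09-26 13:05 HHT

2023-09-26 13:05 HHT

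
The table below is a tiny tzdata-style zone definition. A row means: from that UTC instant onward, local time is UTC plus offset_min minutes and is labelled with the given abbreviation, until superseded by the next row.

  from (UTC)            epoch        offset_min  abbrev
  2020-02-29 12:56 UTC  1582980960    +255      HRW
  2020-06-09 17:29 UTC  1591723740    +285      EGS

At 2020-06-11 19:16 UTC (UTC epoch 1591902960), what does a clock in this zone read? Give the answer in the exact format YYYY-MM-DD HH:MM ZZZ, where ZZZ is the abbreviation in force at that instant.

Query: 2020-06-11 19:16 UTC
Rule 2/2 (EGS, +04:45): 2020-06-09 17:29 UTC ≤ query < +∞
19·60 + 16 + 285 = 1441 min
1441 = 1·1440 + 1; 1 = 0·60 + 1 → 00:01, 2020-06-11 + 1 day = 2020-06-12
→ 2020-06-12 00:01 EGS

2020-06-12 00:01 EGS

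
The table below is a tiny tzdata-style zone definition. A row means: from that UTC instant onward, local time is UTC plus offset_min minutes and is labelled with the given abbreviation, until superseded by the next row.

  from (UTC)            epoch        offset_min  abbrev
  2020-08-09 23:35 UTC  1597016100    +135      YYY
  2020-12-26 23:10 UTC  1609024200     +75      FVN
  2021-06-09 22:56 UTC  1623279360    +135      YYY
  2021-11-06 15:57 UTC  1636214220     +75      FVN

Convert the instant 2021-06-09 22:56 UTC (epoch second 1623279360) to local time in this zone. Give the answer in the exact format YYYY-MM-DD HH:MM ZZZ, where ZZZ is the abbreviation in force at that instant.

Query: 2021-06-09 22:56 UTC
Rule 3/4 (YYY, +02:15): 2021-06-09 22:56 UTC ≤ query < 2021-11-06 15:57 UTC
22·60 + 56 + 135 = 1511 min
1511 = 1·1440 + 71; 71 = 1·60 + 11 → 01:11, 2021-06-09 + 1 day = 2021-06-10
→ 2021-06-10 01:11 YYY

2021-06-10 01:11 YYY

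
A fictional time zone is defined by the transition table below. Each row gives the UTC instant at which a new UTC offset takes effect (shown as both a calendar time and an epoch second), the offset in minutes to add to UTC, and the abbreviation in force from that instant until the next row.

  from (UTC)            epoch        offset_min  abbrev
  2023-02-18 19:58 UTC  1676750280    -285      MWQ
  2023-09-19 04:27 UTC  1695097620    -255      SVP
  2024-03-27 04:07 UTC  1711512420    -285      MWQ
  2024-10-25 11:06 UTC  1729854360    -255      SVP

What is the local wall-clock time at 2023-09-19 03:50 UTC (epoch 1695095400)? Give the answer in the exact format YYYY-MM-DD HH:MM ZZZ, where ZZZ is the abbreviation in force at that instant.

2023-09-18 23:05 MWQ

Query: 2023-09-19 03:50 UTC
Rule 1/4 (MWQ, -04:45): 2023-02-18 19:58 UTC ≤ query < 2023-09-19 04:27 UTC
3·60 + 50 - 285 = -55 min
-55 = -1·1440 + 1385; 1385 = 23·60 + 5 → 23:05, 2023-09-19 - 1 day = 2023-09-18
→ 2023-09-18 23:05 MWQ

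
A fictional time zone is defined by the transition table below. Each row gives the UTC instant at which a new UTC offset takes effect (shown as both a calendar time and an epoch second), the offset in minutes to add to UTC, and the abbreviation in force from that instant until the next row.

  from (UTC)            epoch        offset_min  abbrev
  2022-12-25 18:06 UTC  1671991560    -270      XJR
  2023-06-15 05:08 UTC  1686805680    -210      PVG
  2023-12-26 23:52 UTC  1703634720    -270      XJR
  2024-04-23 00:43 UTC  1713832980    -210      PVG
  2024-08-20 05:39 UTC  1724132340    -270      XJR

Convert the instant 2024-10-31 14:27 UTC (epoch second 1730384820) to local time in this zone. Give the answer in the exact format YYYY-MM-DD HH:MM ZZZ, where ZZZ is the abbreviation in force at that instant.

2024-10-31 09:57 XJR

Query: 2024-10-31 14:27 UTC
Rule 5/5 (XJR, -04:30): 2024-08-20 05:39 UTC ≤ query < +∞
14·60 + 27 - 270 = 597 min
597 = 0·1440 + 597; 597 = 9·60 + 57 → 09:57, same day
→ 2024-10-31 09:57 XJR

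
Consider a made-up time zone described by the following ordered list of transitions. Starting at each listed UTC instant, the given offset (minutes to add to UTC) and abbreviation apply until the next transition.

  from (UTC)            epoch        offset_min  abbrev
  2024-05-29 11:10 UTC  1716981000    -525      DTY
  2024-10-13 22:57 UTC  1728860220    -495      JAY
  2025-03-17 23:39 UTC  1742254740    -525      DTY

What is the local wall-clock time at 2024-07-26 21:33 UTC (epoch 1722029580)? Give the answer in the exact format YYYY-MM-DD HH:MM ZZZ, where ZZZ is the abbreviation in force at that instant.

2024-07-26 12:48 DTY

Query: 2024-07-26 21:33 UTC
Rule 1/3 (DTY, -08:45): 2024-05-29 11:10 UTC ≤ query < 2024-10-13 22:57 UTC
21·60 + 33 - 525 = 768 min
768 = 0·1440 + 768; 768 = 12·60 + 48 → 12:48, same day
→ 2024-07-26 12:48 DTY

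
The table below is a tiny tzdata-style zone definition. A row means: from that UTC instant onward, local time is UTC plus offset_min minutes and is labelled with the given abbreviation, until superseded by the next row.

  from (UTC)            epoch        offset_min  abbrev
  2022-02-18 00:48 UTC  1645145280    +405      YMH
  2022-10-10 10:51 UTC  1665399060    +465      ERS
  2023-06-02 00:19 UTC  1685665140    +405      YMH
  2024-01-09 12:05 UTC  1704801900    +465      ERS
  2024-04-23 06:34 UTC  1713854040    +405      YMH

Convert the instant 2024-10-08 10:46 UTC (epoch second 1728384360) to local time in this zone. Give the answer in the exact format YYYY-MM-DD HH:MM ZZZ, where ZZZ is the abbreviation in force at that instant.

2024-10-08 17:31 YMH

Query: 2024-10-08 10:46 UTC
Rule 5/5 (YMH, +06:45): 2024-04-23 06:34 UTC ≤ query < +∞
10·60 + 46 + 405 = 1051 min
1051 = 0·1440 + 1051; 1051 = 17·60 + 31 → 17:31, same day
→ 2024-10-08 17:31 YMH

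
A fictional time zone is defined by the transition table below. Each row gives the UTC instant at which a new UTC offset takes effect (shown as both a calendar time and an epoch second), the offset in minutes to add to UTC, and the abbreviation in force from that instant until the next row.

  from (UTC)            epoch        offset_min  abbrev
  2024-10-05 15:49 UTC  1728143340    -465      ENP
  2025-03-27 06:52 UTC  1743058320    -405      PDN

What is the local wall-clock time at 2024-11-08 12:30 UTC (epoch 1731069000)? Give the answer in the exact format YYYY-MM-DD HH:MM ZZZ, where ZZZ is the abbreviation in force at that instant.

2024-11-08 04:45 ENP

Query: 2024-11-08 12:30 UTC
Rule 1/2 (ENP, -07:45): 2024-10-05 15:49 UTC ≤ query < 2025-03-27 06:52 UTC
12·60 + 30 - 465 = 285 min
285 = 0·1440 + 285; 285 = 4·60 + 45 → 04:45, same day
→ 2024-11-08 04:45 ENP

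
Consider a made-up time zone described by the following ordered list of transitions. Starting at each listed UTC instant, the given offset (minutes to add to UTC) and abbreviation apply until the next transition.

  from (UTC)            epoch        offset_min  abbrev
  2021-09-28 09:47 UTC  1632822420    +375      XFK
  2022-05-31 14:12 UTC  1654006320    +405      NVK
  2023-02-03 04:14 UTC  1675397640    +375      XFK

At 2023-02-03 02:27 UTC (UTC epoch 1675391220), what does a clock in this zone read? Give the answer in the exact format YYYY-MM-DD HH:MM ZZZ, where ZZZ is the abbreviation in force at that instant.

Query: 2023-02-03 02:27 UTC
Rule 2/3 (NVK, +06:45): 2022-05-31 14:12 UTC ≤ query < 2023-02-03 04:14 UTC
2·60 + 27 + 405 = 552 min
552 = 0·1440 + 552; 552 = 9·60 + 12 → 09:12, same day
→ 2023-02-03 09:12 NVK

2023-02-03 09:12 NVK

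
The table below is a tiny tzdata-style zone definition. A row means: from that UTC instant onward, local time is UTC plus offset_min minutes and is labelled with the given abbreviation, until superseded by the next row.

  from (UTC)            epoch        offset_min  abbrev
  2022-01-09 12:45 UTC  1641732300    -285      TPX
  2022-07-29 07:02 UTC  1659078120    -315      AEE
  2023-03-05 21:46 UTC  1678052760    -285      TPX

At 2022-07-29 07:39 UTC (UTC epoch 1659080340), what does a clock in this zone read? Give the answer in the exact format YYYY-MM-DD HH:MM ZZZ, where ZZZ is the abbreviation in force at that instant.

Query: 2022-07-29 07:39 UTC
Rule 2/3 (AEE, -05:15): 2022-07-29 07:02 UTC ≤ query < 2023-03-05 21:46 UTC
7·60 + 39 - 315 = 144 min
144 = 0·1440 + 144; 144 = 2·60 + 24 → 02:24, same day
→ 2022-07-29 02:24 AEE

2022-07-29 02:24 AEE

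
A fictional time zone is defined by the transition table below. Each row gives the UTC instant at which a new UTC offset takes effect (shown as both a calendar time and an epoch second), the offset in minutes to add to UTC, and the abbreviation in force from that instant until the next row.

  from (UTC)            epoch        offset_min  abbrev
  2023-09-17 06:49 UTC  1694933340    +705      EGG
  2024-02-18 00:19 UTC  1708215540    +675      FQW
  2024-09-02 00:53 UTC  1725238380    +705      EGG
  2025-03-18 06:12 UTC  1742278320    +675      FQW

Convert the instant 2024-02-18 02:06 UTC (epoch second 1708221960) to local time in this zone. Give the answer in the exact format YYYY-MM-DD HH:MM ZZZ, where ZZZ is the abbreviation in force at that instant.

Query: 2024-02-18 02:06 UTC
Rule 2/4 (FQW, +11:15): 2024-02-18 00:19 UTC ≤ query < 2024-09-02 00:53 UTC
2·60 + 6 + 675 = 801 min
801 = 0·1440 + 801; 801 = 13·60 + 21 → 13:21, same day
→ 2024-02-18 13:21 FQW

2024-02-18 13:21 FQW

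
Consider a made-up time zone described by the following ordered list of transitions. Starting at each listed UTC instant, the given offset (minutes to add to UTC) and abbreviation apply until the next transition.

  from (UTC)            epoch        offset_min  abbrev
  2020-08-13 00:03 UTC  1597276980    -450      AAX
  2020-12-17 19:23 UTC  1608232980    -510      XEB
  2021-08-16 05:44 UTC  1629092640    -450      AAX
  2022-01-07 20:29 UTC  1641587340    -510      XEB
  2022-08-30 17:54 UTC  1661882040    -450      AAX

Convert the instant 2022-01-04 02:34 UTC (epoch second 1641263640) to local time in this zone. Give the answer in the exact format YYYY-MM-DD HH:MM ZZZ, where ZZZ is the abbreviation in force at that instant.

Query: 2022-01-04 02:34 UTC
Rule 3/5 (AAX, -07:30): 2021-08-16 05:44 UTC ≤ query < 2022-01-07 20:29 UTC
2·60 + 34 - 450 = -296 min
-296 = -1·1440 + 1144; 1144 = 19·60 + 4 → 19:04, 2022-01-04 - 1 day = 2022-01-03
→ 2022-01-03 19:04 AAX

2022-01-03 19:04 AAX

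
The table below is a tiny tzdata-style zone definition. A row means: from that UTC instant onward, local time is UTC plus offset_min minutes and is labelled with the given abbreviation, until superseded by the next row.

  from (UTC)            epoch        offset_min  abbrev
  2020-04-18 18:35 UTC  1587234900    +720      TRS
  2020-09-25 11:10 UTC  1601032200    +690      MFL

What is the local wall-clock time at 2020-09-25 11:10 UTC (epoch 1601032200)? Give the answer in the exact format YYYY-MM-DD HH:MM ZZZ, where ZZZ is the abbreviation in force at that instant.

Query: 2020-09-25 11:10 UTC
Rule 2/2 (MFL, +11:30): 2020-09-25 11:10 UTC ≤ query < +∞
11·60 + 10 + 690 = 1360 min
1360 = 0·1440 + 1360; 1360 = 22·60 + 40 → 22:40, same day
→ 2020-09-25 22:40 MFL

2020-09-25 22:40 MFL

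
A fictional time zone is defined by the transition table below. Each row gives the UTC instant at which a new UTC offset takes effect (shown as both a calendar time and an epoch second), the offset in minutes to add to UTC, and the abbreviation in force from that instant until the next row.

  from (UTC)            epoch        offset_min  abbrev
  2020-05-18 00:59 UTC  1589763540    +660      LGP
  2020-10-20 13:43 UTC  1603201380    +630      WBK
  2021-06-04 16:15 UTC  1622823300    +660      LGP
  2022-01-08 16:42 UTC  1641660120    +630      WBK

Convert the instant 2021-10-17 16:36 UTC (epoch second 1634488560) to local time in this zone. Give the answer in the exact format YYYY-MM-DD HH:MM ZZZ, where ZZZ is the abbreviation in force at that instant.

Query: 2021-10-17 16:36 UTC
Rule 3/4 (LGP, +11:00): 2021-06-04 16:15 UTC ≤ query < 2022-01-08 16:42 UTC
16·60 + 36 + 660 = 1656 min
1656 = 1·1440 + 216; 216 = 3·60 + 36 → 03:36, 2021-10-17 + 1 day = 2021-10-18
→ 2021-10-18 03:36 LGP

2021-10-18 03:36 LGP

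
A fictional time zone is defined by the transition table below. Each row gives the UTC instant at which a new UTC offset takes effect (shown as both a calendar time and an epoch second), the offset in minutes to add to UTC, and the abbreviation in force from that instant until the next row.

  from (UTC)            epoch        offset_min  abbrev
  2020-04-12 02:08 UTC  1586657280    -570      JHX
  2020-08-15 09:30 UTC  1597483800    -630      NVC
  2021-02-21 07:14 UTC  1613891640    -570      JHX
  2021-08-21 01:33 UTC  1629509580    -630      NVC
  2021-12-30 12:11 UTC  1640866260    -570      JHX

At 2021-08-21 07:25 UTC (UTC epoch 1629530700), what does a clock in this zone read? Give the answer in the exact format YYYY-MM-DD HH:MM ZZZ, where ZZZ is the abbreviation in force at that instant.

2021-08-20 20:55 NVC

Query: 2021-08-21 07:25 UTC
Rule 4/5 (NVC, -10:30): 2021-08-21 01:33 UTC ≤ query < 2021-12-30 12:11 UTC
7·60 + 25 - 630 = -185 min
-185 = -1·1440 + 1255; 1255 = 20·60 + 55 → 20:55, 2021-08-21 - 1 day = 2021-08-20
→ 2021-08-20 20:55 NVC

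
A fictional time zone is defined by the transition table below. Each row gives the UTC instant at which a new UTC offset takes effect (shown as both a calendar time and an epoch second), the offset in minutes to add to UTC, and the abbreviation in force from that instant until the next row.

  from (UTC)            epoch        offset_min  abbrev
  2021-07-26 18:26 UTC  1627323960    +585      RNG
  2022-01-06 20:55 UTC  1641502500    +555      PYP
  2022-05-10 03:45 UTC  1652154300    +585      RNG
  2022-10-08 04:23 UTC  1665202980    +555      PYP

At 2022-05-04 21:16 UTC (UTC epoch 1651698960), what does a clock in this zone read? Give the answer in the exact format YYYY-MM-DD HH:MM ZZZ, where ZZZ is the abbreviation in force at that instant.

Query: 2022-05-04 21:16 UTC
Rule 2/4 (PYP, +09:15): 2022-01-06 20:55 UTC ≤ query < 2022-05-10 03:45 UTC
21·60 + 16 + 555 = 1831 min
1831 = 1·1440 + 391; 391 = 6·60 + 31 → 06:31, 2022-05-04 + 1 day = 2022-05-05
→ 2022-05-05 06:31 PYP

2022-05-05 06:31 PYP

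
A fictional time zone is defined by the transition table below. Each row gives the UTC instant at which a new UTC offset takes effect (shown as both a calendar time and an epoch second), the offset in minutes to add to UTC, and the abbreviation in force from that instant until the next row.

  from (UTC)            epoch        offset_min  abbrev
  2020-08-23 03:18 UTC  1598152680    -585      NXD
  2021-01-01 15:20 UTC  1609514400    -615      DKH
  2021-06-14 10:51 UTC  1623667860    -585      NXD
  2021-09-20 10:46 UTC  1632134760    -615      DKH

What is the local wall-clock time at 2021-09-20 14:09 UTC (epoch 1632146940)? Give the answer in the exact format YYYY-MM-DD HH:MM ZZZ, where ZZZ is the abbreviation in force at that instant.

Query: 2021-09-20 14:09 UTC
Rule 4/4 (DKH, -10:15): 2021-09-20 10:46 UTC ≤ query < +∞
14·60 + 9 - 615 = 234 min
234 = 0·1440 + 234; 234 = 3·60 + 54 → 03:54, same day
→ 2021-09-20 03:54 DKH

2021-09-20 03:54 DKH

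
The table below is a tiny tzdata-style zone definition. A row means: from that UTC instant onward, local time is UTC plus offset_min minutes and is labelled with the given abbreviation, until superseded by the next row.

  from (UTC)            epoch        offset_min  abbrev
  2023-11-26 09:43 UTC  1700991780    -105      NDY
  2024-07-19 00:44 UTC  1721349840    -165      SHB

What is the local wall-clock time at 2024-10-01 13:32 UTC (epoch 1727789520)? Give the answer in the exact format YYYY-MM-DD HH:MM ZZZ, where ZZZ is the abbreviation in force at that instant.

Query: 2024-10-01 13:32 UTC
Rule 2/2 (SHB, -02:45): 2024-07-19 00:44 UTC ≤ query < +∞
13·60 + 32 - 165 = 647 min
647 = 0·1440 + 647; 647 = 10·60 + 47 → 10:47, same day
→ 2024-10-01 10:47 SHB

2024-10-01 10:47 SHB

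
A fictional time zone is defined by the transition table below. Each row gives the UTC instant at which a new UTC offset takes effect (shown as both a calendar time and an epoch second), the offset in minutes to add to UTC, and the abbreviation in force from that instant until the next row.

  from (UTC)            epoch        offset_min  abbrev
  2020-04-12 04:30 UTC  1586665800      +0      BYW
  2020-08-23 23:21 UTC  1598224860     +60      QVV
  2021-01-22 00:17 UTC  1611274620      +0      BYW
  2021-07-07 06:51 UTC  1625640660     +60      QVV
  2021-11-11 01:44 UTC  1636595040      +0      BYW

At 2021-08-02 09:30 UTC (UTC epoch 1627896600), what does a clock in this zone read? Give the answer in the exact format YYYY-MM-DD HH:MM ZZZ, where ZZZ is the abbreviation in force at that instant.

Query: 2021-08-02 09:30 UTC
Rule 4/5 (QVV, +01:00): 2021-07-07 06:51 UTC ≤ query < 2021-11-11 01:44 UTC
9·60 + 30 + 60 = 630 min
630 = 0·1440 + 630; 630 = 10·60 + 30 → 10:30, same day
→ 2021-08-02 10:30 QVV

2021-08-02 10:30 QVV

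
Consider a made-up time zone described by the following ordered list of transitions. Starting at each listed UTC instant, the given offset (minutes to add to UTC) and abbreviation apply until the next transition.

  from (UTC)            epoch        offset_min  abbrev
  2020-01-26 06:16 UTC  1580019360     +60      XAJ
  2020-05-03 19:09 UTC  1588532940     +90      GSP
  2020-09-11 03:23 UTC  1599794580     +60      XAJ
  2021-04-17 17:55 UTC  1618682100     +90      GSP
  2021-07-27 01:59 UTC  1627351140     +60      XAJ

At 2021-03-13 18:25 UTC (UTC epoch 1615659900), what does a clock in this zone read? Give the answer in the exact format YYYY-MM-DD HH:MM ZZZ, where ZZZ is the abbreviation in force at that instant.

Query: 2021-03-13 18:25 UTC
Rule 3/5 (XAJ, +01:00): 2020-09-11 03:23 UTC ≤ query < 2021-04-17 17:55 UTC
18·60 + 25 + 60 = 1165 min
1165 = 0·1440 + 1165; 1165 = 19·60 + 25 → 19:25, same day
→ 2021-03-13 19:25 XAJ

2021-03-13 19:25 XAJ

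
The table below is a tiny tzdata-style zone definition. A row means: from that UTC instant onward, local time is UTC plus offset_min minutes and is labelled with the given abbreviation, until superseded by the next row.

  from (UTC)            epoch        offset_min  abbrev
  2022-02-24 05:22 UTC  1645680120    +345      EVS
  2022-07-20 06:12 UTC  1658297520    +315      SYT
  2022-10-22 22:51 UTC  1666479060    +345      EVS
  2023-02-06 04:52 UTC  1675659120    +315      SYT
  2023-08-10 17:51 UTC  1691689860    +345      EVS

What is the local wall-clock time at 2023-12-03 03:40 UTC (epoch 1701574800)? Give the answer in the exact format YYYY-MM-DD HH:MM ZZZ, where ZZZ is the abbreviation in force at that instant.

Query: 2023-12-03 03:40 UTC
Rule 5/5 (EVS, +05:45): 2023-08-10 17:51 UTC ≤ query < +∞
3·60 + 40 + 345 = 565 min
565 = 0·1440 + 565; 565 = 9·60 + 25 → 09:25, same day
→ 2023-12-03 09:25 EVS

2023-12-03 09:25 EVS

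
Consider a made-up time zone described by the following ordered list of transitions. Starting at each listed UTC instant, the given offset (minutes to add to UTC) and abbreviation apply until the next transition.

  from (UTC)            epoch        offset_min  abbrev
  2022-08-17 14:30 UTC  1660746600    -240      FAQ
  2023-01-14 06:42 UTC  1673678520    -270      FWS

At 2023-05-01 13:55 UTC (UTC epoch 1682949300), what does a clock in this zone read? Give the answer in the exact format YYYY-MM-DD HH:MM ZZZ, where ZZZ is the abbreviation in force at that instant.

Query: 2023-05-01 13:55 UTC
Rule 2/2 (FWS, -04:30): 2023-01-14 06:42 UTC ≤ query < +∞
13·60 + 55 - 270 = 565 min
565 = 0·1440 + 565; 565 = 9·60 + 25 → 09:25, same day
→ 2023-05-01 09:25 FWS

2023-05-01 09:25 FWS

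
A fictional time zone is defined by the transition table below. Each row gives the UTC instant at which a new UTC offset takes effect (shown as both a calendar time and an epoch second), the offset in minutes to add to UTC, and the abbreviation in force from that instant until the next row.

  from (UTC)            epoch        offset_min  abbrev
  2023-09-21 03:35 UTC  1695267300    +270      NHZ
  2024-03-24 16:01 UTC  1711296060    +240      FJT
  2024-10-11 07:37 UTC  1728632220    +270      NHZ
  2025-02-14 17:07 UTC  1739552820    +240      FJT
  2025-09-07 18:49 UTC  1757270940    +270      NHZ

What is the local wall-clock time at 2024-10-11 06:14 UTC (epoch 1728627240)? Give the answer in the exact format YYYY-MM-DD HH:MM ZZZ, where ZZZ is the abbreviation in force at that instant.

2024-10-11 10:14 FJT

Query: 2024-10-11 06:14 UTC
Rule 2/5 (FJT, +04:00): 2024-03-24 16:01 UTC ≤ query < 2024-10-11 07:37 UTC
6·60 + 14 + 240 = 614 min
614 = 0·1440 + 614; 614 = 10·60 + 14 → 10:14, same day
→ 2024-10-11 10:14 FJT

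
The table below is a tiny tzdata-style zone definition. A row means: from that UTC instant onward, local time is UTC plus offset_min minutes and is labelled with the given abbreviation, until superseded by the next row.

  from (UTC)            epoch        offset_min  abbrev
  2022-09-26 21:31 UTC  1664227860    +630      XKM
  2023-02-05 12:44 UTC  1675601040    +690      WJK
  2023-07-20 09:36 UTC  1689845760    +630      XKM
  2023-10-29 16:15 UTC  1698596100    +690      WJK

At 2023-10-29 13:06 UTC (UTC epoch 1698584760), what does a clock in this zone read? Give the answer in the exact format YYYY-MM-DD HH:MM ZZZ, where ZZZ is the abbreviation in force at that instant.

2023-10-29 23:36 XKM

Query: 2023-10-29 13:06 UTC
Rule 3/4 (XKM, +10:30): 2023-07-20 09:36 UTC ≤ query < 2023-10-29 16:15 UTC
13·60 + 6 + 630 = 1416 min
1416 = 0·1440 + 1416; 1416 = 23·60 + 36 → 23:36, same day
→ 2023-10-29 23:36 XKM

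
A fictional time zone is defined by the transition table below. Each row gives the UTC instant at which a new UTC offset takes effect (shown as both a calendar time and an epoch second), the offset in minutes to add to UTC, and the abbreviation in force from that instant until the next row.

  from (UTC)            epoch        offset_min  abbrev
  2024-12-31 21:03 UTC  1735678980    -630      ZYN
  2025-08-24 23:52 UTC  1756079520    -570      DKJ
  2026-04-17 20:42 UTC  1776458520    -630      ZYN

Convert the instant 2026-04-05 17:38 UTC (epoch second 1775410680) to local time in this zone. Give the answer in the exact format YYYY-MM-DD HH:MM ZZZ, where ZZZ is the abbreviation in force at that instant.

2026-04-05 08:08 DKJ

Query: 2026-04-05 17:38 UTC
Rule 2/3 (DKJ, -09:30): 2025-08-24 23:52 UTC ≤ query < 2026-04-17 20:42 UTC
17·60 + 38 - 570 = 488 min
488 = 0·1440 + 488; 488 = 8·60 + 8 → 08:08, same day
→ 2026-04-05 08:08 DKJ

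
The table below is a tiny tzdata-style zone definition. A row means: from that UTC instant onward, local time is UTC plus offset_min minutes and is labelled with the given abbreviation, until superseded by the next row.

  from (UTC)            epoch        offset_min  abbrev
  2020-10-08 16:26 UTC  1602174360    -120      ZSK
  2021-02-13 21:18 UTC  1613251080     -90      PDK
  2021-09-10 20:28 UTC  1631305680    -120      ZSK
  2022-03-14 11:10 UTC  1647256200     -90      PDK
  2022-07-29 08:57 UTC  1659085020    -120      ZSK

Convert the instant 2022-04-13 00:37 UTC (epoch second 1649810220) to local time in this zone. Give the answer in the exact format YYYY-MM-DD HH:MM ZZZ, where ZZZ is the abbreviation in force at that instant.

2022-04-12 23:07 PDK

Query: 2022-04-13 00:37 UTC
Rule 4/5 (PDK, -01:30): 2022-03-14 11:10 UTC ≤ query < 2022-07-29 08:57 UTC
0·60 + 37 - 90 = -53 min
-53 = -1·1440 + 1387; 1387 = 23·60 + 7 → 23:07, 2022-04-13 - 1 day = 2022-04-12
→ 2022-04-12 23:07 PDK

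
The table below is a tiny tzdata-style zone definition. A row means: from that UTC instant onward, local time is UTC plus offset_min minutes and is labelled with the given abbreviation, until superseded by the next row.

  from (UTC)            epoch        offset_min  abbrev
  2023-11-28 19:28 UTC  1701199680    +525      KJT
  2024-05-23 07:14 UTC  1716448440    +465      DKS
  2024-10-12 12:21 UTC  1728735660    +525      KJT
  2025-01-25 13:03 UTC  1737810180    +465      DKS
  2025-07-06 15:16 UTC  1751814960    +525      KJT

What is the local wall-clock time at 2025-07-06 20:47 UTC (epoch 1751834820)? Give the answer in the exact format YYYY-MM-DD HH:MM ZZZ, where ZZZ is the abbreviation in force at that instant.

Query: 2025-07-06 20:47 UTC
Rule 5/5 (KJT, +08:45): 2025-07-06 15:16 UTC ≤ query < +∞
20·60 + 47 + 525 = 1772 min
1772 = 1·1440 + 332; 332 = 5·60 + 32 → 05:32, 2025-07-06 + 1 day = 2025-07-07
→ 2025-07-07 05:32 KJT

2025-07-07 05:32 KJT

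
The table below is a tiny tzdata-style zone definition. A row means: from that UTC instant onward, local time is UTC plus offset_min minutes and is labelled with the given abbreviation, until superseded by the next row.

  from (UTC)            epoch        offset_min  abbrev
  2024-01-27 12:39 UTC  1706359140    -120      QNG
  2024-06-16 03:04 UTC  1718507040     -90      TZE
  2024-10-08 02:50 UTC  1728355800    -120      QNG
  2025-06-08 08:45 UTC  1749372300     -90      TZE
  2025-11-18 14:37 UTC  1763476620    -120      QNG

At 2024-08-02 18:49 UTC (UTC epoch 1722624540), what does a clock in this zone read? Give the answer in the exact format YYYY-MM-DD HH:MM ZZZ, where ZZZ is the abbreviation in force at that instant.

2024-08-02 17:19 TZE

Query: 2024-08-02 18:49 UTC
Rule 2/5 (TZE, -01:30): 2024-06-16 03:04 UTC ≤ query < 2024-10-08 02:50 UTC
18·60 + 49 - 90 = 1039 min
1039 = 0·1440 + 1039; 1039 = 17·60 + 19 → 17:19, same day
→ 2024-08-02 17:19 TZE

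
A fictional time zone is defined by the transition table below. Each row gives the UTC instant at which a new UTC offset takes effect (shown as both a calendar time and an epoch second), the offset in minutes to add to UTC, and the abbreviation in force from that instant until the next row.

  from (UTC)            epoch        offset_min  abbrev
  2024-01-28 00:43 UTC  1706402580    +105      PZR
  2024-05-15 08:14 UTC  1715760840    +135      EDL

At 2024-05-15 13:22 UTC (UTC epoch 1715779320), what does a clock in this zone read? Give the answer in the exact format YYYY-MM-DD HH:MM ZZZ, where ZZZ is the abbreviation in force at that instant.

2024-05-15 15:37 EDL

Query: 2024-05-15 13:22 UTC
Rule 2/2 (EDL, +02:15): 2024-05-15 08:14 UTC ≤ query < +∞
13·60 + 22 + 135 = 937 min
937 = 0·1440 + 937; 937 = 15·60 + 37 → 15:37, same day
→ 2024-05-15 15:37 EDL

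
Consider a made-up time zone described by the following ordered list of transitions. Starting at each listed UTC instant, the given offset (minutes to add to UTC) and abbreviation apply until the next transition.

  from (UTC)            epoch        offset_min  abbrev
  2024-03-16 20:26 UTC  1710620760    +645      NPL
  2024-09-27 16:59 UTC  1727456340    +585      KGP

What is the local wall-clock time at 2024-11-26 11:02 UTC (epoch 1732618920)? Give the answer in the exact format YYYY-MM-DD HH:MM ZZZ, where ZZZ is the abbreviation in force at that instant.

2024-11-26 20:47 KGP

Query: 2024-11-26 11:02 UTC
Rule 2/2 (KGP, +09:45): 2024-09-27 16:59 UTC ≤ query < +∞
11·60 + 2 + 585 = 1247 min
1247 = 0·1440 + 1247; 1247 = 20·60 + 47 → 20:47, same day
→ 2024-11-26 20:47 KGP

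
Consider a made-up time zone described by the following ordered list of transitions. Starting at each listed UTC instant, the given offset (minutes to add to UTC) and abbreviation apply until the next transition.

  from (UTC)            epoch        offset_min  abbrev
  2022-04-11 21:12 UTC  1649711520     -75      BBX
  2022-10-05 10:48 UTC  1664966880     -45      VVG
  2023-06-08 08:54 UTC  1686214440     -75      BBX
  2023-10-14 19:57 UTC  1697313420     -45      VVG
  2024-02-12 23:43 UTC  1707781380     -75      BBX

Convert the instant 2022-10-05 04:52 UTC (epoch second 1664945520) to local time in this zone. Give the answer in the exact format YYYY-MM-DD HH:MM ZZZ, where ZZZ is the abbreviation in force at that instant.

2022-10-05 03:37 BBX

Query: 2022-10-05 04:52 UTC
Rule 1/5 (BBX, -01:15): 2022-04-11 21:12 UTC ≤ query < 2022-10-05 10:48 UTC
4·60 + 52 - 75 = 217 min
217 = 0·1440 + 217; 217 = 3·60 + 37 → 03:37, same day
→ 2022-10-05 03:37 BBX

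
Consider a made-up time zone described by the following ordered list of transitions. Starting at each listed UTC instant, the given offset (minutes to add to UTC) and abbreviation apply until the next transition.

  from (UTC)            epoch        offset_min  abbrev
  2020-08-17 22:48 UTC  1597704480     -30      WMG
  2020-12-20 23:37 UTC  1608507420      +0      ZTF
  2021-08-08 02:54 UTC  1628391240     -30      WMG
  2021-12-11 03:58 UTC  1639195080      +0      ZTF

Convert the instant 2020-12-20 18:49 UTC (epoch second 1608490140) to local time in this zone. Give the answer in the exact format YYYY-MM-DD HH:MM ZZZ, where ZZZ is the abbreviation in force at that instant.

Query: 2020-12-20 18:49 UTC
Rule 1/4 (WMG, -00:30): 2020-08-17 22:48 UTC ≤ query < 2020-12-20 23:37 UTC
18·60 + 49 - 30 = 1099 min
1099 = 0·1440 + 1099; 1099 = 18·60 + 19 → 18:19, same day
→ 2020-12-20 18:19 WMG

2020-12-20 18:19 WMG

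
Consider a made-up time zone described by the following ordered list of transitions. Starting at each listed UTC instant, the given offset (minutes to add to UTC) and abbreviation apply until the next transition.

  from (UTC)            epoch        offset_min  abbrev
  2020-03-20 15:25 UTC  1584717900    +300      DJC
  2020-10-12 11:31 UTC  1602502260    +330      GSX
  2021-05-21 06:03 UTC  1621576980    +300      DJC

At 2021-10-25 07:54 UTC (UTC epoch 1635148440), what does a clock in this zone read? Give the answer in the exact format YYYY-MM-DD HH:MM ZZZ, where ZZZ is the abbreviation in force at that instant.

Query: 2021-10-25 07:54 UTC
Rule 3/3 (DJC, +05:00): 2021-05-21 06:03 UTC ≤ query < +∞
7·60 + 54 + 300 = 774 min
774 = 0·1440 + 774; 774 = 12·60 + 54 → 12:54, same day
→ 2021-10-25 12:54 DJC

2021-10-25 12:54 DJC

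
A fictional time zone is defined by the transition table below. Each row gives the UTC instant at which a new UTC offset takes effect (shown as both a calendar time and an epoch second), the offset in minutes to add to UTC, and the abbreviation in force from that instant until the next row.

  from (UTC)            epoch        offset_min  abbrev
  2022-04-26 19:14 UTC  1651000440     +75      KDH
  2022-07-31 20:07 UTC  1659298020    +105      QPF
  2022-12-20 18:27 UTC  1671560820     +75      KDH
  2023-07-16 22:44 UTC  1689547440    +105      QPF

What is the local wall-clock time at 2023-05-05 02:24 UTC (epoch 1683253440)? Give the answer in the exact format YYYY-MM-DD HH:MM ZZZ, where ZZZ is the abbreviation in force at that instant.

2023-05-05 03:39 KDH

Query: 2023-05-05 02:24 UTC
Rule 3/4 (KDH, +01:15): 2022-12-20 18:27 UTC ≤ query < 2023-07-16 22:44 UTC
2·60 + 24 + 75 = 219 min
219 = 0·1440 + 219; 219 = 3·60 + 39 → 03:39, same day
→ 2023-05-05 03:39 KDH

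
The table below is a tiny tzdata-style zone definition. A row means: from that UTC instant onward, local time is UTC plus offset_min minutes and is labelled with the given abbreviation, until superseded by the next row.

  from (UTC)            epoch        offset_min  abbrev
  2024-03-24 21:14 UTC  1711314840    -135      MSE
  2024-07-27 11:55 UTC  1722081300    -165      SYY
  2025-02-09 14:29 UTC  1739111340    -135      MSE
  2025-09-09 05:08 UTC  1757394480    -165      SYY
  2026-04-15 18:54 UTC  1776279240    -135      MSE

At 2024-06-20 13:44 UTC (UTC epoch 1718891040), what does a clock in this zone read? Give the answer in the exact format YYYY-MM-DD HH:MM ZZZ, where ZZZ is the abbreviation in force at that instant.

2024-06-20 11:29 MSE

Query: 2024-06-20 13:44 UTC
Rule 1/5 (MSE, -02:15): 2024-03-24 21:14 UTC ≤ query < 2024-07-27 11:55 UTC
13·60 + 44 - 135 = 689 min
689 = 0·1440 + 689; 689 = 11·60 + 29 → 11:29, same day
→ 2024-06-20 11:29 MSE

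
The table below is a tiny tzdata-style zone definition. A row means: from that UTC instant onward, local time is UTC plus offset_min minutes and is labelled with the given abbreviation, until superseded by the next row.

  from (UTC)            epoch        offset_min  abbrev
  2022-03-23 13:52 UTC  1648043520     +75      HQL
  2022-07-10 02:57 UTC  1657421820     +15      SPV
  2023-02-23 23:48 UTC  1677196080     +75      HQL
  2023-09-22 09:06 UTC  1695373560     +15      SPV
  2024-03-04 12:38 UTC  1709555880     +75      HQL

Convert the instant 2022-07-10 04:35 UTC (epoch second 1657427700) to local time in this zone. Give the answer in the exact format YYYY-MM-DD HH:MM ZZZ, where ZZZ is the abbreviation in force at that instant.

2022-07-10 04:50 SPV

Query: 2022-07-10 04:35 UTC
Rule 2/5 (SPV, +00:15): 2022-07-10 02:57 UTC ≤ query < 2023-02-23 23:48 UTC
4·60 + 35 + 15 = 290 min
290 = 0·1440 + 290; 290 = 4·60 + 50 → 04:50, same day
→ 2022-07-10 04:50 SPV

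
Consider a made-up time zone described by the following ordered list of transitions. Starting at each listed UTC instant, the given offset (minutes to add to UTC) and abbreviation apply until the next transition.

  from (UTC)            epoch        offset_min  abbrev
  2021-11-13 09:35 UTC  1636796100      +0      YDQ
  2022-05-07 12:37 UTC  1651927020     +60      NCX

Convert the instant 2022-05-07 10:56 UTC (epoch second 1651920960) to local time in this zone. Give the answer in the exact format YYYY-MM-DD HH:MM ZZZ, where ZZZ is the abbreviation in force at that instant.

Query: 2022-05-07 10:56 UTC
Rule 1/2 (YDQ, +00:00): 2021-11-13 09:35 UTC ≤ query < 2022-05-07 12:37 UTC
10·60 + 56 + 0 = 656 min
656 = 0·1440 + 656; 656 = 10·60 + 56 → 10:56, same day
→ 2022-05-07 10:56 YDQ

2022-05-07 10:56 YDQ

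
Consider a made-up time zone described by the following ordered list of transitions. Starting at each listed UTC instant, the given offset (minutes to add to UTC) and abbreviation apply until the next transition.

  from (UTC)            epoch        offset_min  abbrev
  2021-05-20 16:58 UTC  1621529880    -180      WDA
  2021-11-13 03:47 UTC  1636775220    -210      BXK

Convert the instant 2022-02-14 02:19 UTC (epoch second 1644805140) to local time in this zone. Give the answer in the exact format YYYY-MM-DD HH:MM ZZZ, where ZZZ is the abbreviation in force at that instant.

Query: 2022-02-14 02:19 UTC
Rule 2/2 (BXK, -03:30): 2021-11-13 03:47 UTC ≤ query < +∞
2·60 + 19 - 210 = -71 min
-71 = -1·1440 + 1369; 1369 = 22·60 + 49 → 22:49, 2022-02-14 - 1 day = 2022-02-13
→ 2022-02-13 22:49 BXK

2022-02-13 22:49 BXK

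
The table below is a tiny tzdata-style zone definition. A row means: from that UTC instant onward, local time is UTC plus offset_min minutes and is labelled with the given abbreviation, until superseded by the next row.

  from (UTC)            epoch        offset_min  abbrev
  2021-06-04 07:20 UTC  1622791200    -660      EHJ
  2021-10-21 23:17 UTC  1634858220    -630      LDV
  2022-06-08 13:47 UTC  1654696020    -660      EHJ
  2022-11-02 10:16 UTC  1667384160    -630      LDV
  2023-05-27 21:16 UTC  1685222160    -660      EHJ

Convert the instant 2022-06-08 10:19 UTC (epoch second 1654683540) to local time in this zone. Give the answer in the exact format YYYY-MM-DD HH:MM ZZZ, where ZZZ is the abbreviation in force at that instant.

Query: 2022-06-08 10:19 UTC
Rule 2/5 (LDV, -10:30): 2021-10-21 23:17 UTC ≤ query < 2022-06-08 13:47 UTC
10·60 + 19 - 630 = -11 min
-11 = -1·1440 + 1429; 1429 = 23·60 + 49 → 23:49, 2022-06-08 - 1 day = 2022-06-07
→ 2022-06-07 23:49 LDV

2022-06-07 23:49 LDV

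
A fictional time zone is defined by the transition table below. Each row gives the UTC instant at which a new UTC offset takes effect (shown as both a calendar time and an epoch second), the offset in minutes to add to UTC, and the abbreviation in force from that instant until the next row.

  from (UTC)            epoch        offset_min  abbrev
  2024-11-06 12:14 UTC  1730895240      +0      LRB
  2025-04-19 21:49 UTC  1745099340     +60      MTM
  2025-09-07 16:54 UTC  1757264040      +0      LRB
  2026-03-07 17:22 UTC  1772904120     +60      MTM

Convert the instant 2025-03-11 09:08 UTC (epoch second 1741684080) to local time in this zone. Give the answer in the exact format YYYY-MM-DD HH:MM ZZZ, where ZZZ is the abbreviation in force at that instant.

Query: 2025-03-11 09:08 UTC
Rule 1/4 (LRB, +00:00): 2024-11-06 12:14 UTC ≤ query < 2025-04-19 21:49 UTC
9·60 + 8 + 0 = 548 min
548 = 0·1440 + 548; 548 = 9·60 + 8 → 09:08, same day
→ 2025-03-11 09:08 LRB

2025-03-11 09:08 LRB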